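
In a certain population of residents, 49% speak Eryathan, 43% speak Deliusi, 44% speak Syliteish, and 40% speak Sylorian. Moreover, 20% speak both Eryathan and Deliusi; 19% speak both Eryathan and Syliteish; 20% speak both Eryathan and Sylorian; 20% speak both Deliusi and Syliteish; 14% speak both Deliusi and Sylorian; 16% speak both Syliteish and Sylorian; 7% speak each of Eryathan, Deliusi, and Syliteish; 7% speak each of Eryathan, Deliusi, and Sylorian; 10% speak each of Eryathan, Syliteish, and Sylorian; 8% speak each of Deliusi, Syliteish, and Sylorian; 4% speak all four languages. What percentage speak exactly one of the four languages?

38%

P(exactly one) = 49 + 43 + 44 + 40 − 2·20 − 2·19 − 2·20 − 2·20 − 2·14 − 2·16 + 3·7 + 3·7 + 3·10 + 3·8 − 4·4 = 38%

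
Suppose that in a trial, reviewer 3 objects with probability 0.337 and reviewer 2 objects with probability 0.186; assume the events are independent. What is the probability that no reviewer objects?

P(none) = (1 − 0.337) × (1 − 0.186) = 0.663 × 0.814 = 0.539682

0.539682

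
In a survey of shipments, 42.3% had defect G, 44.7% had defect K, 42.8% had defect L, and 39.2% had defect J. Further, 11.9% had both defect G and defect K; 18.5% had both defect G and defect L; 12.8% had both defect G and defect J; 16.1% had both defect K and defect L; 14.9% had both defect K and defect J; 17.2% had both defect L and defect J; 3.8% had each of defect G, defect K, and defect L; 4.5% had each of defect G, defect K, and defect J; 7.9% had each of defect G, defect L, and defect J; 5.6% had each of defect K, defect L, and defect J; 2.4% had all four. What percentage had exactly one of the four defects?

42.0%

Using the inclusion–exclusion count for exactly one event:
P(exactly one) = 42.3 + 44.7 + 42.8 + 39.2 − 2·11.9 − 2·18.5 − 2·12.8 − 2·16.1 − 2·14.9 − 2·17.2 + 3·3.8 + 3·4.5 + 3·7.9 + 3·5.6 − 4·2.4 = 42.0%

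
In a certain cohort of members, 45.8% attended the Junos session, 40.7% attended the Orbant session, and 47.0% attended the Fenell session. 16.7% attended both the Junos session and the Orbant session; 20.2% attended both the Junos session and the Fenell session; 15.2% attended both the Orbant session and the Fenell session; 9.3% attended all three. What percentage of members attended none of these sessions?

P(≥1) = 45.8 + 40.7 + 47.0 − 16.7 − 20.2 − 15.2 + 9.3 = 90.7%
P(none) = 100% − 90.7% = 9.3%

9.3%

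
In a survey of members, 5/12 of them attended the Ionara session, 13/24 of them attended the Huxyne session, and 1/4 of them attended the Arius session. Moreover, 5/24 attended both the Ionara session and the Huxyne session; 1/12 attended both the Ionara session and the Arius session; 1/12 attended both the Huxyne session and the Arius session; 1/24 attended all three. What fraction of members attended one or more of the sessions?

Using inclusion–exclusion:
P(at least one) = 5/12 + 13/24 + 1/4 − 5/24 − 1/12 − 1/12 + 1/24 = 7/8

7/8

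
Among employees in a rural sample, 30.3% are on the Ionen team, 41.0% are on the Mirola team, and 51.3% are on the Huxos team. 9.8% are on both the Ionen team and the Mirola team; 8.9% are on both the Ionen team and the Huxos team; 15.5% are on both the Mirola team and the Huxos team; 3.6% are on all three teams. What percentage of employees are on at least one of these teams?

92.0%

Apply inclusion-exclusion:
P(≥1) = 30.3 + 41.0 + 51.3 − 9.8 − 8.9 − 15.5 + 3.6 = 92.0%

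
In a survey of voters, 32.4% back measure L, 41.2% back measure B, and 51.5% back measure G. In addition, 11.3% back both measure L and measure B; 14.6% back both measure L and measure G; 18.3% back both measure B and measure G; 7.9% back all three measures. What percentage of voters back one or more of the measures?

88.8%

P(≥1) = 32.4 + 41.2 + 51.5 − 11.3 − 14.6 − 18.3 + 7.9 = 88.8%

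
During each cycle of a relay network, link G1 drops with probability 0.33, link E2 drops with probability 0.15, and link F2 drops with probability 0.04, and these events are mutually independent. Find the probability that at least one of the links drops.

0.45328

P(none) = (1 − 0.33) × (1 − 0.15) × (1 − 0.04) = 0.67 × 0.85 × 0.96 = 0.54672
P(at least one) = 1 − 0.54672 = 0.45328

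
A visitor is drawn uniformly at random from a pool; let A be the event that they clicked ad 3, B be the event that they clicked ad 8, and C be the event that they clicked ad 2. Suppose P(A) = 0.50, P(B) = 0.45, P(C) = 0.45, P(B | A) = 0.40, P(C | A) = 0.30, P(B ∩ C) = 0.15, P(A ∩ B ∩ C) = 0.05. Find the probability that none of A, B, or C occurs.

0.05

P(A ∩ B) = P(A)·P(B|A) = 0.50 × 0.40 = 0.20
P(A ∩ C) = P(A)·P(C|A) = 0.50 × 0.30 = 0.15
Apply inclusion-exclusion:
P(A ∪ B ∪ C) = 0.50 + 0.45 + 0.45 − 0.20 − 0.15 − 0.15 + 0.05 = 0.95
P(none) = 1 − 0.95 = 0.05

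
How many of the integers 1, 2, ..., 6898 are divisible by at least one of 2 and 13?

3714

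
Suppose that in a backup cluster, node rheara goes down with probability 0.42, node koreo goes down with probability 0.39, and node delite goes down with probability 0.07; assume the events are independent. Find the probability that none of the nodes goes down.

0.329034

P(none) = (1 − 0.42) × (1 − 0.39) × (1 − 0.07) = 0.58 × 0.61 × 0.93 = 0.329034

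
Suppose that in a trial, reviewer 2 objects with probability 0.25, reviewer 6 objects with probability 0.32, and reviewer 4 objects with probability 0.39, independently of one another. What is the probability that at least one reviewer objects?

0.6889

P(none) = (1 − 0.25) × (1 − 0.32) × (1 − 0.39) = 0.75 × 0.68 × 0.61 = 0.3111
P(at least one) = 1 − 0.3111 = 0.6889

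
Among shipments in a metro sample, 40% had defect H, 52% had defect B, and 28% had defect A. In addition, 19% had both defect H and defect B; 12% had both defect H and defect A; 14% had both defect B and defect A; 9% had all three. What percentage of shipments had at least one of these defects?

By inclusion–exclusion:
P(union) = 40 + 52 + 28 − 19 − 12 − 14 + 9 = 84%

84%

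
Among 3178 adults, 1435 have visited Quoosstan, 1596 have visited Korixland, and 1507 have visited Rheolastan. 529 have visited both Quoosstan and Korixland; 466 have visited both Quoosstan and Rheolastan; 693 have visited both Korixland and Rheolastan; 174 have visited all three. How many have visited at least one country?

3024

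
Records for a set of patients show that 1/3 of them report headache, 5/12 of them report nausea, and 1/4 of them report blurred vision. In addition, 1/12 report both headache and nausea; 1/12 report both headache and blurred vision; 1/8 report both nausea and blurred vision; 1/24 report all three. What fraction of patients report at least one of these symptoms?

P(at least one) = 1/3 + 5/12 + 1/4 − 1/12 − 1/12 − 1/8 + 1/24 = 3/4

3/4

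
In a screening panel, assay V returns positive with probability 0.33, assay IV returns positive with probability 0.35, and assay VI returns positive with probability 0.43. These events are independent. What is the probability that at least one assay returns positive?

0.751765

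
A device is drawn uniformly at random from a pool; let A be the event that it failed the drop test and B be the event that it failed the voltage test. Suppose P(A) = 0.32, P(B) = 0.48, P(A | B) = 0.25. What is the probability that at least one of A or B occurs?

P(A ∩ B) = P(B)·P(A|B) = 0.48 × 0.25 = 0.12
P(A ∪ B) = 0.32 + 0.48 − 0.12 = 0.68

0.68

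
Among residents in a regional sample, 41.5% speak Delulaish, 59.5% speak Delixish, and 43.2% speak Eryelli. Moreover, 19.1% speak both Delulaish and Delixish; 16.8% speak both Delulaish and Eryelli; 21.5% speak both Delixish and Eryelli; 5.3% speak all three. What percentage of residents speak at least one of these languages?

92.1%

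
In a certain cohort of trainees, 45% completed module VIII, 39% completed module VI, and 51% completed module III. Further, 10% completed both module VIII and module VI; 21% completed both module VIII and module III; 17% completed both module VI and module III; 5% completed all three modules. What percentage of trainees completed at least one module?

P(≥1) = 45 + 39 + 51 − 10 − 21 − 17 + 5 = 92%

92%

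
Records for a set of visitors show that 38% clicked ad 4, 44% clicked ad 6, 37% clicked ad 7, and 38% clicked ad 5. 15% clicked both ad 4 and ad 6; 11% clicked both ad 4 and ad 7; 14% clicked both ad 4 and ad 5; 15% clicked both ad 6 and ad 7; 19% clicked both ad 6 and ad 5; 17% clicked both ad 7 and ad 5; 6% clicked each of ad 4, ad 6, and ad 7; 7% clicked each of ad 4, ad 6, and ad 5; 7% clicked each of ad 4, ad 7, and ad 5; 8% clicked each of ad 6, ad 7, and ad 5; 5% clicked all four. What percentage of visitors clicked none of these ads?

By inclusion-exclusion,
P(union) = 38 + 44 + 37 + 38 − 15 − 11 − 14 − 15 − 19 − 17 + 6 + 7 + 7 + 8 − 5 = 89%
P(none) = 100% − 89% = 11%

11%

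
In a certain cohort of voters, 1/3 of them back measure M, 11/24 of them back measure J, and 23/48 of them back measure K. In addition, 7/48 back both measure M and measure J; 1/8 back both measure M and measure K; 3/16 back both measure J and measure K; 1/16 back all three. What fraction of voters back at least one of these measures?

7/8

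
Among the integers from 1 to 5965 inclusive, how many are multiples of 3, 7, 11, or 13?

1988 + 852 + 542 + 458 − 284 − 180 − 152 − 77 − 65 − 41 + 25 + 21 + 13 + 5 − 1 = 3104

3104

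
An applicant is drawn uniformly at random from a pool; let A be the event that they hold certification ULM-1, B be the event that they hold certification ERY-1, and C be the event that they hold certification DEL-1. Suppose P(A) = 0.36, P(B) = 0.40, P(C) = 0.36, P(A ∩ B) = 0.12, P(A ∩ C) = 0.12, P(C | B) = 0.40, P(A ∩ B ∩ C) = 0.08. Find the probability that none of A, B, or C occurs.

0.20

P(B ∩ C) = P(B)·P(C|B) = 0.40 × 0.40 = 0.16
Inclusion–exclusion gives
P(A ∪ B ∪ C) = 0.36 + 0.40 + 0.36 − 0.12 − 0.12 − 0.16 + 0.08 = 0.80
P(none) = 1 − 0.80 = 0.20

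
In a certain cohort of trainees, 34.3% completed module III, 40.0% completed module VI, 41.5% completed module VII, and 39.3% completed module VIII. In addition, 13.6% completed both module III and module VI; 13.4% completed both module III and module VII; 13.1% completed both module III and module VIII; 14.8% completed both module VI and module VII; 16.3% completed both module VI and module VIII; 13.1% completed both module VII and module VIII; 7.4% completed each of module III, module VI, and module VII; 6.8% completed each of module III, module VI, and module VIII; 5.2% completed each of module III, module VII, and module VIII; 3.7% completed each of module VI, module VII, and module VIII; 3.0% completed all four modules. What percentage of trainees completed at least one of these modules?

Inclusion–exclusion gives
P(≥1) = 34.3 + 40.0 + 41.5 + 39.3 − 13.6 − 13.4 − 13.1 − 14.8 − 16.3 − 13.1 + 7.4 + 6.8 + 5.2 + 3.7 − 3.0 = 90.9%

90.9%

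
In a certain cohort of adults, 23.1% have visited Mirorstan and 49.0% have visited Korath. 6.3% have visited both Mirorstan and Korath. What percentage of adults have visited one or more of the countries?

65.8%

Inclusion–exclusion gives
P(≥1) = 23.1 + 49.0 − 6.3 = 65.8%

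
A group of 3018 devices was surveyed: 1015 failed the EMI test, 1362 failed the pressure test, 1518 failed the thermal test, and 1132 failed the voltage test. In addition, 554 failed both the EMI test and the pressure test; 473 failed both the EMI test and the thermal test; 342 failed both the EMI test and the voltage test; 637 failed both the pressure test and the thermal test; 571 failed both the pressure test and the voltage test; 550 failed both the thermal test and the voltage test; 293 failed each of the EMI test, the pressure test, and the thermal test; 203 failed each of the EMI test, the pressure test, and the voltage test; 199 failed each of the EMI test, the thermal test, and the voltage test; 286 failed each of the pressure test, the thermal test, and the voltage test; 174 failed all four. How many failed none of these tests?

311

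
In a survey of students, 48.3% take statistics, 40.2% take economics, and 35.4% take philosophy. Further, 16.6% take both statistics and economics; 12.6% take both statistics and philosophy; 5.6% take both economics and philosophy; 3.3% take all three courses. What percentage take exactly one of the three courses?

Using the inclusion–exclusion count for exactly one event:
P(exactly one) = 48.3 + 40.2 + 35.4 − 2·16.6 − 2·12.6 − 2·5.6 + 3·3.3 = 64.2%

64.2%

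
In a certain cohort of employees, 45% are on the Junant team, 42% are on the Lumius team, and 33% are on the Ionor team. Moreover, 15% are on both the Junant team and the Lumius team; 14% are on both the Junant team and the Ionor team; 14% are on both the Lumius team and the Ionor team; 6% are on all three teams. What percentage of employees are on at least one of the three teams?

Inclusion–exclusion gives
P(at least one) = 45 + 42 + 33 − 15 − 14 − 14 + 6 = 83%

83%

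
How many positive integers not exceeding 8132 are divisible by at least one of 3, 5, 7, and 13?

2710 + 1626 + 1161 + 625 − 542 − 387 − 208 − 232 − 125 − 89 + 77 + 41 + 29 + 17 − 5 = 4698

4698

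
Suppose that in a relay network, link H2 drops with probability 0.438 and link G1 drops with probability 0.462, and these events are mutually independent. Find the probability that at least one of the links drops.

P(none) = (1 − 0.438) × (1 − 0.462) = 0.562 × 0.538 = 0.302356
P(at least one) = 1 − 0.302356 = 0.697644

0.697644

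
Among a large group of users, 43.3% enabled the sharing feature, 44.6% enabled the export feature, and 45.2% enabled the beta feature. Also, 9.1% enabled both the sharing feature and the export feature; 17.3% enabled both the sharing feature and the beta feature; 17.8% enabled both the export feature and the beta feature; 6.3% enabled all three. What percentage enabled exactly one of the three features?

Using the inclusion–exclusion count for exactly one event:
P(exactly one) = 43.3 + 44.6 + 45.2 − 2·9.1 − 2·17.3 − 2·17.8 + 3·6.3 = 63.6%

63.6%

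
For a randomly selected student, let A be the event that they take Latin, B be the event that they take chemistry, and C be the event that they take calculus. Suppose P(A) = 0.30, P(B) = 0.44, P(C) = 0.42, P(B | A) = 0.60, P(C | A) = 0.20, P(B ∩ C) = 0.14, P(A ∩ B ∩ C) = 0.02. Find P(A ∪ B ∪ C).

0.80

P(A ∩ B) = P(A)·P(B|A) = 0.30 × 0.60 = 0.18
P(A ∩ C) = P(A)·P(C|A) = 0.30 × 0.20 = 0.06
P(A ∪ B ∪ C) = 0.30 + 0.44 + 0.42 − 0.18 − 0.06 − 0.14 + 0.02 = 0.80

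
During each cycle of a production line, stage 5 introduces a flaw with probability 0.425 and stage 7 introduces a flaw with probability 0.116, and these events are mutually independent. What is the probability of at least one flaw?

0.4917

P(none) = (1 − 0.425) × (1 − 0.116) = 0.575 × 0.884 = 0.5083
P(at least one) = 1 − 0.5083 = 0.4917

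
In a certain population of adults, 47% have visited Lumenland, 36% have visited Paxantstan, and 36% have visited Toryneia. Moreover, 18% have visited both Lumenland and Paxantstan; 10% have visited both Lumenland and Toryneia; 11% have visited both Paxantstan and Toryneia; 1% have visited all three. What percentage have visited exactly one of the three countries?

P(exactly one) = 47 + 36 + 36 − 2·18 − 2·10 − 2·11 + 3·1 = 44%

44%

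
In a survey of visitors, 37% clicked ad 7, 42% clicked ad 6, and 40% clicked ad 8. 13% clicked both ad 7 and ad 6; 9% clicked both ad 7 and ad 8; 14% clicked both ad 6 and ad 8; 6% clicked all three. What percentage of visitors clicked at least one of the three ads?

Inclusion–exclusion gives
P(at least one) = 37 + 42 + 40 − 13 − 9 − 14 + 6 = 89%

89%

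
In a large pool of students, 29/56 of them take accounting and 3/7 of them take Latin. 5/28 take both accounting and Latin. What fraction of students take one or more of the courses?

Inclusion–exclusion gives
P(≥1) = 29/56 + 3/7 − 5/28 = 43/56

43/56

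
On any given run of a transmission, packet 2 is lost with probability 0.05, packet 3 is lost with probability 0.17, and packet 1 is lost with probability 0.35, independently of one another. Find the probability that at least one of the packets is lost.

Independence gives P(none) = ∏(1 − pᵢ).
P(none) = (1 − 0.05) × (1 − 0.17) × (1 − 0.35) = 0.95 × 0.83 × 0.65 = 0.512525
P(at least one) = 1 − 0.512525 = 0.487475

0.487475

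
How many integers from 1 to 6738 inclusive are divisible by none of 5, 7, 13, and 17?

4014

floor(6738/5) + floor(6738/7) + floor(6738/13) + floor(6738/17) − floor(6738/35) − floor(6738/65) − floor(6738/85) − floor(6738/91) − floor(6738/119) − floor(6738/221) + floor(6738/455) + floor(6738/595) + floor(6738/1105) + floor(6738/1547) − floor(6738/7735) = 1347 + 962 + 518 + 396 − 192 − 103 − 79 − 74 − 56 − 30 + 14 + 11 + 6 + 4 − 0 = 2724
6738 − 2724 = 4014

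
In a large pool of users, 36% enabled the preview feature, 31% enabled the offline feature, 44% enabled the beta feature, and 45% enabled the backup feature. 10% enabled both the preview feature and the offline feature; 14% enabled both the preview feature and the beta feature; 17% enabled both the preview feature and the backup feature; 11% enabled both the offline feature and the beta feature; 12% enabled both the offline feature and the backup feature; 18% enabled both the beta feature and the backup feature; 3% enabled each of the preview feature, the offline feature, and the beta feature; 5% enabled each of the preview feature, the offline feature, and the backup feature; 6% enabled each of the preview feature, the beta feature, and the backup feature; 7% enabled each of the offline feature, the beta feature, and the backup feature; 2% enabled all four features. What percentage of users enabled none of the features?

7%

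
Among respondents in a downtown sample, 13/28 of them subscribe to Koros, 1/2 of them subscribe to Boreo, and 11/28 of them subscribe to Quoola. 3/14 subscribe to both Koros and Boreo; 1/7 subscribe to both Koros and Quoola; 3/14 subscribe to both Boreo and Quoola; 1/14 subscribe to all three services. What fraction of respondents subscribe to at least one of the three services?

Apply inclusion-exclusion:
P(union) = 13/28 + 1/2 + 11/28 − 3/14 − 1/7 − 3/14 + 1/14 = 6/7

6/7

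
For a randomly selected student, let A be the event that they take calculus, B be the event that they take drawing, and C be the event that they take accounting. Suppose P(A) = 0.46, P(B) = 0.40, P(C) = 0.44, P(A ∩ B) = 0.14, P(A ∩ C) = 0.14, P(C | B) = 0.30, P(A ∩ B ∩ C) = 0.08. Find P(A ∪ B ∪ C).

P(B ∩ C) = P(B)·P(C|B) = 0.40 × 0.30 = 0.12
Apply inclusion-exclusion:
P(A ∪ B ∪ C) = 0.46 + 0.40 + 0.44 − 0.14 − 0.14 − 0.12 + 0.08 = 0.98

0.98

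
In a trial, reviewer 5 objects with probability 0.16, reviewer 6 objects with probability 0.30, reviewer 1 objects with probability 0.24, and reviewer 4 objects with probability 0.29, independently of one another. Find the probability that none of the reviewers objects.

Independence gives P(none) = ∏(1 − pᵢ).
P(none) = (1 − 0.16) × (1 − 0.30) × (1 − 0.24) × (1 − 0.29) = 0.84 × 0.70 × 0.76 × 0.71 = 0.3172848

0.3172848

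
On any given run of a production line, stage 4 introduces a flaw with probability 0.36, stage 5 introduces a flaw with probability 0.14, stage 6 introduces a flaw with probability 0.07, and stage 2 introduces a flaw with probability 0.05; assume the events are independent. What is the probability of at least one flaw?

P(none) = (1 − 0.36) × (1 − 0.14) × (1 − 0.07) × (1 − 0.05) = 0.64 × 0.86 × 0.93 × 0.95 = 0.4862784
P(at least one) = 1 − 0.4862784 = 0.5137216

0.5137216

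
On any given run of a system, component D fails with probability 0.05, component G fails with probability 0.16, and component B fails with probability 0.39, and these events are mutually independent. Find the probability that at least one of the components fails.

Independence gives P(none) = ∏(1 − pᵢ).
P(none) = (1 − 0.05) × (1 − 0.16) × (1 − 0.39) = 0.95 × 0.84 × 0.61 = 0.48678
P(at least one) = 1 − 0.48678 = 0.51322

0.51322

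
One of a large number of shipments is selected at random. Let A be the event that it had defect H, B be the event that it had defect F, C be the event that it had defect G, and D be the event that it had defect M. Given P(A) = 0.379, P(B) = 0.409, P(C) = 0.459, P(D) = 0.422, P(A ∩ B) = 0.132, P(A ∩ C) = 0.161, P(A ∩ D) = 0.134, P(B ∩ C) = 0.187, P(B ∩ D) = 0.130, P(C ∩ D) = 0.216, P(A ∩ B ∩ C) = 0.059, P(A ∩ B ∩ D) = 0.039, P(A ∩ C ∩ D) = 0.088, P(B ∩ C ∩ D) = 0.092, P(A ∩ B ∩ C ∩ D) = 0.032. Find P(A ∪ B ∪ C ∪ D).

P(A ∪ B ∪ C ∪ D) = 0.379 + 0.409 + 0.459 + 0.422 − 0.132 − 0.161 − 0.134 − 0.187 − 0.130 − 0.216 + 0.059 + 0.039 + 0.088 + 0.092 − 0.032 = 0.955

0.955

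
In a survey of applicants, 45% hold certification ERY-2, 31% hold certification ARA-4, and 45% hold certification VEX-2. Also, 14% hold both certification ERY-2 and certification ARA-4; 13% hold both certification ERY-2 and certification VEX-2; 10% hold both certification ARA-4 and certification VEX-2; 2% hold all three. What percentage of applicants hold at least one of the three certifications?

By inclusion-exclusion,
P(at least one) = 45 + 31 + 45 − 14 − 13 − 10 + 2 = 86%

86%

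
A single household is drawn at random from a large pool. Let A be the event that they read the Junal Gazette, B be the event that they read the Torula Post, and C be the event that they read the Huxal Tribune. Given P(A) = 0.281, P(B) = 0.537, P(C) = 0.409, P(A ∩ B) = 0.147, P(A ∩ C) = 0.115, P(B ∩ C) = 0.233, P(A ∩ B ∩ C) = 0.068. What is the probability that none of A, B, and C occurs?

0.200

By inclusion-exclusion,
P(A ∪ B ∪ C) = 0.281 + 0.537 + 0.409 − 0.147 − 0.115 − 0.233 + 0.068 = 0.800
P(none) = 1 − 0.800 = 0.200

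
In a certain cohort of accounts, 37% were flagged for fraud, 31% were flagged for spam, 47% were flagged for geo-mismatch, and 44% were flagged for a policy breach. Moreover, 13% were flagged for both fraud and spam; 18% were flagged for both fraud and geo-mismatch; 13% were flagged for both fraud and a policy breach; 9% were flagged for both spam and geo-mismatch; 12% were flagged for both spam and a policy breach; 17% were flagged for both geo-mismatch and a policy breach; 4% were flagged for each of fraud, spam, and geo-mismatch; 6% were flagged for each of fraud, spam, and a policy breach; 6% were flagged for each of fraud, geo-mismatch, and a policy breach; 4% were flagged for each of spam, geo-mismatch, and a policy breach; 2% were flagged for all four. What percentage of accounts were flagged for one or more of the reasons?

95%

P(union) = 37 + 31 + 47 + 44 − 13 − 18 − 13 − 9 − 12 − 17 + 4 + 6 + 6 + 4 − 2 = 95%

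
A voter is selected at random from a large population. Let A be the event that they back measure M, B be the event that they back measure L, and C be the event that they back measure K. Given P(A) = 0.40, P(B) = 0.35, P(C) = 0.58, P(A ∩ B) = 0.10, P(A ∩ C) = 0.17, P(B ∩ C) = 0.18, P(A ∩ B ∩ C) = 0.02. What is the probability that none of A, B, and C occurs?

0.10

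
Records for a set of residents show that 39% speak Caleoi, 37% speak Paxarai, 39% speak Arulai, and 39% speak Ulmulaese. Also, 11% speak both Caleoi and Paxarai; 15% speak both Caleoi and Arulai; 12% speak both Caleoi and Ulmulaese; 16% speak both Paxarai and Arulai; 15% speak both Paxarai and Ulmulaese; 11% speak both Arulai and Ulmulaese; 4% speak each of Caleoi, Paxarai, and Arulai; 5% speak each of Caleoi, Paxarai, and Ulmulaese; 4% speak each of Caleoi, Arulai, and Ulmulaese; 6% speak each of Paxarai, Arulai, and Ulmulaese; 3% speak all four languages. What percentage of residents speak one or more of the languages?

Using inclusion–exclusion:
P(union) = 39 + 37 + 39 + 39 − 11 − 15 − 12 − 16 − 15 − 11 + 4 + 5 + 4 + 6 − 3 = 90%

90%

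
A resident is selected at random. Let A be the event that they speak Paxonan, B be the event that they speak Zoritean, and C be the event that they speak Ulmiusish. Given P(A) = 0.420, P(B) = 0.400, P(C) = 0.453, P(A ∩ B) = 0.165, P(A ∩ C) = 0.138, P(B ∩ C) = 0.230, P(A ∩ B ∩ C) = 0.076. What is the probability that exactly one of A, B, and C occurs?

By inclusion–exclusion (exactly-one form):
P(exactly one) = 0.420 + 0.400 + 0.453 − 2·0.165 − 2·0.138 − 2·0.230 + 3·0.076 = 0.435

0.435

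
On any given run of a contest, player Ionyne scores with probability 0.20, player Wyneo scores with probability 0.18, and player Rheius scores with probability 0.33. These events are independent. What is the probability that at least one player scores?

0.56048

P(none) = (1 − 0.20) × (1 − 0.18) × (1 − 0.33) = 0.80 × 0.82 × 0.67 = 0.43952
P(at least one) = 1 − 0.43952 = 0.56048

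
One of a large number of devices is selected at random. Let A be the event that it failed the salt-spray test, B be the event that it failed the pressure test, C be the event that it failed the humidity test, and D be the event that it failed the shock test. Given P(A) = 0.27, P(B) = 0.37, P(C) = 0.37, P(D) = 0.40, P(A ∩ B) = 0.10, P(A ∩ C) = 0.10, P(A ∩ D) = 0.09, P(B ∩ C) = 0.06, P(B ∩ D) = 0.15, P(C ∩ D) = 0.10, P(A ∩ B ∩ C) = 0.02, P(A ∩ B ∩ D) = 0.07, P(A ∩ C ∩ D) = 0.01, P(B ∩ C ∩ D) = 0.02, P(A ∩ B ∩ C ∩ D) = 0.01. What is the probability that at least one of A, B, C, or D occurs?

0.92

Inclusion–exclusion gives
P(A ∪ B ∪ C ∪ D) = 0.27 + 0.37 + 0.37 + 0.40 − 0.10 − 0.10 − 0.09 − 0.06 − 0.15 − 0.10 + 0.02 + 0.07 + 0.01 + 0.02 − 0.01 = 0.92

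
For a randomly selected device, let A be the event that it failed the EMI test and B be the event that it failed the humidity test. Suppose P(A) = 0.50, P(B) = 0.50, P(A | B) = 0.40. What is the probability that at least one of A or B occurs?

P(A ∩ B) = P(B)·P(A|B) = 0.50 × 0.40 = 0.20
Using inclusion–exclusion:
P(A ∪ B) = 0.50 + 0.50 − 0.20 = 0.80

0.80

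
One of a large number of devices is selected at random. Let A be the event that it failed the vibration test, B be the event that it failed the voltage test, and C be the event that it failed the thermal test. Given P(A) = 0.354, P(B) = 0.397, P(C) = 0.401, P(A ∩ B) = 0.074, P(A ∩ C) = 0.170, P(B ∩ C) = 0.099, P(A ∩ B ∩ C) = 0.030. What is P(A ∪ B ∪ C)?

P(A ∪ B ∪ C) = 0.354 + 0.397 + 0.401 − 0.074 − 0.170 − 0.099 + 0.030 = 0.839

0.839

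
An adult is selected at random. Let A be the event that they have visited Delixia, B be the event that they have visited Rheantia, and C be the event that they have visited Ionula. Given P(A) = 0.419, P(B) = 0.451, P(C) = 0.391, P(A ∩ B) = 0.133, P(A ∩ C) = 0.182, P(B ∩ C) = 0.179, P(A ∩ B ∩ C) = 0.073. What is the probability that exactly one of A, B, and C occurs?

0.492

By inclusion–exclusion (exactly-one form):
P(exactly one) = 0.419 + 0.451 + 0.391 − 2·0.133 − 2·0.182 − 2·0.179 + 3·0.073 = 0.492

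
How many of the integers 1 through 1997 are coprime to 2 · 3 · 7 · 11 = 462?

Using inclusion–exclusion:
⌊1997/2⌋ + ⌊1997/3⌋ + ⌊1997/7⌋ + ⌊1997/11⌋ − ⌊1997/6⌋ − ⌊1997/14⌋ − ⌊1997/22⌋ − ⌊1997/21⌋ − ⌊1997/33⌋ − ⌊1997/77⌋ + ⌊1997/42⌋ + ⌊1997/66⌋ + ⌊1997/154⌋ + ⌊1997/231⌋ − ⌊1997/462⌋ = 998 + 665 + 285 + 181 − 332 − 142 − 90 − 95 − 60 − 25 + 47 + 30 + 12 + 8 − 4 = 1478
1997 − 1478 = 519

519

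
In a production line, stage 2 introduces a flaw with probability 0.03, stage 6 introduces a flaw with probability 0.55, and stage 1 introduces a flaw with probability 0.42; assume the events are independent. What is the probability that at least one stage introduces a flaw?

0.74683

Since the events are independent, P(none) is the product of the individual non-occurrence probabilities.
P(none) = (1 − 0.03) × (1 − 0.55) × (1 − 0.42) = 0.97 × 0.45 × 0.58 = 0.25317
P(at least one) = 1 − 0.25317 = 0.74683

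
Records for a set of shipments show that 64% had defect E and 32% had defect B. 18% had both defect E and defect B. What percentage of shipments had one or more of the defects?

P(union) = 64 + 32 − 18 = 78%

78%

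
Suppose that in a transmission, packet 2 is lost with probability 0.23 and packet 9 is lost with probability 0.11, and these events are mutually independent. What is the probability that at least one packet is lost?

P(none) = (1 − 0.23) × (1 − 0.11) = 0.77 × 0.89 = 0.6853
P(at least one) = 1 − 0.6853 = 0.3147

0.3147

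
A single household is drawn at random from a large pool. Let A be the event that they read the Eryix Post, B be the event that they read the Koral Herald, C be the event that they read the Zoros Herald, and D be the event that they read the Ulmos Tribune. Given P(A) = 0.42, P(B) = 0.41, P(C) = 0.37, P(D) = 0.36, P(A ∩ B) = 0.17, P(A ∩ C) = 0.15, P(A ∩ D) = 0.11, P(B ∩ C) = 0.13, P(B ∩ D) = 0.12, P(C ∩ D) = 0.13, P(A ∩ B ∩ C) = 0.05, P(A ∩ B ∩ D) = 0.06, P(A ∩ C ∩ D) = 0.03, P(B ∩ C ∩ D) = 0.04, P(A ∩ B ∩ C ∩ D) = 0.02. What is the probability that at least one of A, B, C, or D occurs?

Inclusion–exclusion gives
P(A ∪ B ∪ C ∪ D) = 0.42 + 0.41 + 0.37 + 0.36 − 0.17 − 0.15 − 0.11 − 0.13 − 0.12 − 0.13 + 0.05 + 0.06 + 0.03 + 0.04 − 0.02 = 0.91

0.91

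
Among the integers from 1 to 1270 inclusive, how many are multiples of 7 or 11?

280

Apply inclusion-exclusion:
⌊1270/7⌋ + ⌊1270/11⌋ − ⌊1270/77⌋ = 181 + 115 − 16 = 280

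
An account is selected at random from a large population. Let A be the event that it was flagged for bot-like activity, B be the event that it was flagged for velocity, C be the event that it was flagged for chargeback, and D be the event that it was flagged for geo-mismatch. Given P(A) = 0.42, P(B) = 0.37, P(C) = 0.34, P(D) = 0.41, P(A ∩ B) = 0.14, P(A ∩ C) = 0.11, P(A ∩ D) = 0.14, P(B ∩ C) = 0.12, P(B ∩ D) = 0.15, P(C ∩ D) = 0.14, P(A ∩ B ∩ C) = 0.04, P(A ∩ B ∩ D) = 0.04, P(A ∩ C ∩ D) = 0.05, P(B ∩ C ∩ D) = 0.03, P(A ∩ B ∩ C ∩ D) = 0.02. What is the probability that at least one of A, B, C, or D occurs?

0.88

Apply inclusion-exclusion:
P(A ∪ B ∪ C ∪ D) = 0.42 + 0.37 + 0.34 + 0.41 − 0.14 − 0.11 − 0.14 − 0.12 − 0.15 − 0.14 + 0.04 + 0.04 + 0.05 + 0.03 − 0.02 = 0.88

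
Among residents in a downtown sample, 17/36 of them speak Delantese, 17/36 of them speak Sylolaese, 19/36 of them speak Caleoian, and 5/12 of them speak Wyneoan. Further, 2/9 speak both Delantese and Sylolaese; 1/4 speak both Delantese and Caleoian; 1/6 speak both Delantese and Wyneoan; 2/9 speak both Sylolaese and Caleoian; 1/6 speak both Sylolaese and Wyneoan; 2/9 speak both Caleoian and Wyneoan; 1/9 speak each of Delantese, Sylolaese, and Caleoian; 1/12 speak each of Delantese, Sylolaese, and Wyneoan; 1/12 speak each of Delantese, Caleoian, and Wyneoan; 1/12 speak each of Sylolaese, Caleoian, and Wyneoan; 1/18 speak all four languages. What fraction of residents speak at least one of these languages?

17/18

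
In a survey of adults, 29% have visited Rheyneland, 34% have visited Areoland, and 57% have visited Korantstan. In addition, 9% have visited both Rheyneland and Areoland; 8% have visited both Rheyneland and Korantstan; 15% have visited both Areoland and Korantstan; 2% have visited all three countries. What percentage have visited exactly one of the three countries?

P(exactly one) = 29 + 34 + 57 − 2·9 − 2·8 − 2·15 + 3·2 = 62%

62%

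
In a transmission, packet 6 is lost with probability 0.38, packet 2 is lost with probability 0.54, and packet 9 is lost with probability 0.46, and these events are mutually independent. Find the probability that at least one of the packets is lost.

P(none) = (1 − 0.38) × (1 − 0.54) × (1 − 0.46) = 0.62 × 0.46 × 0.54 = 0.154008
P(at least one) = 1 − 0.154008 = 0.845992

0.845992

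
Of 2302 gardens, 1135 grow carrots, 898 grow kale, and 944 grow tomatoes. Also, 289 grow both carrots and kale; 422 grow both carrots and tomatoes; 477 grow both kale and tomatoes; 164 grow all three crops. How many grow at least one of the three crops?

1953

By inclusion–exclusion:
N(≥1) = 1135 + 898 + 944 − 289 − 422 − 477 + 164 = 1953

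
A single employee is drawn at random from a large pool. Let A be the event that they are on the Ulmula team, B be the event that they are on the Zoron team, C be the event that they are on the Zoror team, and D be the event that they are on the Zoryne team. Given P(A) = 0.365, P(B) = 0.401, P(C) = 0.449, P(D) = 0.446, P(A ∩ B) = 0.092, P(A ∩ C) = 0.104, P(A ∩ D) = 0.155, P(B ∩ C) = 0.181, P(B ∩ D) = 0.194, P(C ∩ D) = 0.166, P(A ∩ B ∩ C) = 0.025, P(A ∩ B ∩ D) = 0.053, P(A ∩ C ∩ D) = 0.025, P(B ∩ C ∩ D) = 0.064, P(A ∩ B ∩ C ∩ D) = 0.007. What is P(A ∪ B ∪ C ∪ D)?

By inclusion-exclusion,
P(A ∪ B ∪ C ∪ D) = 0.365 + 0.401 + 0.449 + 0.446 − 0.092 − 0.104 − 0.155 − 0.181 − 0.194 − 0.166 + 0.025 + 0.053 + 0.025 + 0.064 − 0.007 = 0.929

0.929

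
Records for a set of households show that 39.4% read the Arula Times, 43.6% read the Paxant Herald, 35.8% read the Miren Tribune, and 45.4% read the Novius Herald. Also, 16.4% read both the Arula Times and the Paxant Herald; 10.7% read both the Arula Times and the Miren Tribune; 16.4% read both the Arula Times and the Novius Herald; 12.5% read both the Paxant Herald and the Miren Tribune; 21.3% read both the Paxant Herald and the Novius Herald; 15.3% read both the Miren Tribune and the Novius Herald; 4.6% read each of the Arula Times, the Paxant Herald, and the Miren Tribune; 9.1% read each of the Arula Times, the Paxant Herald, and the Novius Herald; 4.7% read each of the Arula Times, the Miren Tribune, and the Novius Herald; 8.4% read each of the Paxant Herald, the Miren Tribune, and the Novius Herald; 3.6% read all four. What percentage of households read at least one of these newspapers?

P(union) = 39.4 + 43.6 + 35.8 + 45.4 − 16.4 − 10.7 − 16.4 − 12.5 − 21.3 − 15.3 + 4.6 + 9.1 + 4.7 + 8.4 − 3.6 = 94.8%

94.8%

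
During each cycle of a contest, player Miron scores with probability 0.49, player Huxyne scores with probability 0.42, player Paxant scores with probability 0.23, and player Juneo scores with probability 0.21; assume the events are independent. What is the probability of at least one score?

0.82006486

Since the events are independent, P(none) is the product of the individual non-occurrence probabilities.
P(none) = (1 − 0.49) × (1 − 0.42) × (1 − 0.23) × (1 − 0.21) = 0.51 × 0.58 × 0.77 × 0.79 = 0.17993514
P(at least one) = 1 − 0.17993514 = 0.82006486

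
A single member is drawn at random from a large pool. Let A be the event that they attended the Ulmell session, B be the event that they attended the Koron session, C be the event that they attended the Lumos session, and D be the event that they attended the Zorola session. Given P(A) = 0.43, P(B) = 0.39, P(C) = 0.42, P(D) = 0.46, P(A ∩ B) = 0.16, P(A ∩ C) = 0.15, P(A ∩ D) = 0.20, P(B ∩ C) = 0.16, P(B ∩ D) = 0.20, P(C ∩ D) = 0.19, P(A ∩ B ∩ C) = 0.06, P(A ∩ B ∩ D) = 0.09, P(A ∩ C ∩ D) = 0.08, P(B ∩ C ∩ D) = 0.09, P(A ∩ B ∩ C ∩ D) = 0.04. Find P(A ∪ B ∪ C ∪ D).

Inclusion–exclusion gives
P(A ∪ B ∪ C ∪ D) = 0.43 + 0.39 + 0.42 + 0.46 − 0.16 − 0.15 − 0.20 − 0.16 − 0.20 − 0.19 + 0.06 + 0.09 + 0.08 + 0.09 − 0.04 = 0.92

0.92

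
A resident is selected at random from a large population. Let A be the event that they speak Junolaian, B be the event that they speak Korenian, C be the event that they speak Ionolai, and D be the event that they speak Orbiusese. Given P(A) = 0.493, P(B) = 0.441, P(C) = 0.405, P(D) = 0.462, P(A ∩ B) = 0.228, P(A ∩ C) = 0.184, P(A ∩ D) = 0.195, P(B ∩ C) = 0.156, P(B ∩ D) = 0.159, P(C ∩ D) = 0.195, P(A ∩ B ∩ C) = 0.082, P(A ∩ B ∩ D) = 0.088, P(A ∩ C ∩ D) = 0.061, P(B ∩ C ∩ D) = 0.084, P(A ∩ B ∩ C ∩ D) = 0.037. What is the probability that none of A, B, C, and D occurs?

P(A ∪ B ∪ C ∪ D) = 0.493 + 0.441 + 0.405 + 0.462 − 0.228 − 0.184 − 0.195 − 0.156 − 0.159 − 0.195 + 0.082 + 0.088 + 0.061 + 0.084 − 0.037 = 0.962
P(none) = 1 − 0.962 = 0.038

0.038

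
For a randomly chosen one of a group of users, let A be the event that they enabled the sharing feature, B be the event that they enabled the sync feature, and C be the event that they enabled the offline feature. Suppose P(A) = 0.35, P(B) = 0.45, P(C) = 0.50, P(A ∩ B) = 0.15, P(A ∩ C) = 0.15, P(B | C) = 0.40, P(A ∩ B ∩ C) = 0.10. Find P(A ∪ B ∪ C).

P(B ∩ C) = P(C)·P(B|C) = 0.50 × 0.40 = 0.20
P(A ∪ B ∪ C) = 0.35 + 0.45 + 0.50 − 0.15 − 0.15 − 0.20 + 0.10 = 0.90

0.90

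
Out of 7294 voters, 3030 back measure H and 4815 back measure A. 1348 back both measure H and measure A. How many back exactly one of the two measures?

5149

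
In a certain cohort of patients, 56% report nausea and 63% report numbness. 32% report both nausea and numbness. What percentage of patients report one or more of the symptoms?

87%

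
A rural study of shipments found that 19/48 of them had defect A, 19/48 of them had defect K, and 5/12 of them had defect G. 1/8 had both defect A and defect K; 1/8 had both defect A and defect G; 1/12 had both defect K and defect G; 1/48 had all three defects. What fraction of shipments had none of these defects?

By inclusion-exclusion,
P(union) = 19/48 + 19/48 + 5/12 − 1/8 − 1/8 − 1/12 + 1/48 = 43/48
P(none) = 1 − 43/48 = 5/48

5/48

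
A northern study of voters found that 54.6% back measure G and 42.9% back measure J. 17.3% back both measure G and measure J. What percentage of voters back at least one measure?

80.2%

P(at least one) = 54.6 + 42.9 − 17.3 = 80.2%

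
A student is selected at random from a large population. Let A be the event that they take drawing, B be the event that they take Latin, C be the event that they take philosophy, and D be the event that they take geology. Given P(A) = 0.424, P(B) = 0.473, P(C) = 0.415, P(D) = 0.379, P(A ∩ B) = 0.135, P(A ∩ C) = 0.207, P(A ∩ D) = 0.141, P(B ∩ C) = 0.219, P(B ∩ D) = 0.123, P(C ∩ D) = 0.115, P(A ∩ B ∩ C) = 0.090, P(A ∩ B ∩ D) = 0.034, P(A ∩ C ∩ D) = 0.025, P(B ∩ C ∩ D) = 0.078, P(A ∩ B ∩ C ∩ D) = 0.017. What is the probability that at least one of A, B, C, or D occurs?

0.961

P(A ∪ B ∪ C ∪ D) = 0.424 + 0.473 + 0.415 + 0.379 − 0.135 − 0.207 − 0.141 − 0.219 − 0.123 − 0.115 + 0.090 + 0.034 + 0.025 + 0.078 − 0.017 = 0.961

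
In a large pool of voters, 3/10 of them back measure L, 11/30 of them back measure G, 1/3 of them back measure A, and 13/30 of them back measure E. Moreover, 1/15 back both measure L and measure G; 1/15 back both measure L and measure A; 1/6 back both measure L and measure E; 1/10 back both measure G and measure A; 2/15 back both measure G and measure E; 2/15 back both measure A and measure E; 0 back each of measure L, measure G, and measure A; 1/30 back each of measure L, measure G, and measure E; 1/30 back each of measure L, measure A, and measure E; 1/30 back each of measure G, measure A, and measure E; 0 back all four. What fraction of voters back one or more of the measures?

13/15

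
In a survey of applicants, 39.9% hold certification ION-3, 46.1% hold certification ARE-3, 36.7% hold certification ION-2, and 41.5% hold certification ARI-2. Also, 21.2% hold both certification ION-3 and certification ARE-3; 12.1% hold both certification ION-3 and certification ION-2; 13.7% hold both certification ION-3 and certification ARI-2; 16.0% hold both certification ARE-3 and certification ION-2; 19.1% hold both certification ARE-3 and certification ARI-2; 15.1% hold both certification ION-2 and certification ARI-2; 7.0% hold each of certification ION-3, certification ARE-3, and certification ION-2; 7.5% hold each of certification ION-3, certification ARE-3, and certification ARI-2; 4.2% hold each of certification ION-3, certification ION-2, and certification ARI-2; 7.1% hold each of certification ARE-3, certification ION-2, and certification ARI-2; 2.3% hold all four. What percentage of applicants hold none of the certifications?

9.5%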